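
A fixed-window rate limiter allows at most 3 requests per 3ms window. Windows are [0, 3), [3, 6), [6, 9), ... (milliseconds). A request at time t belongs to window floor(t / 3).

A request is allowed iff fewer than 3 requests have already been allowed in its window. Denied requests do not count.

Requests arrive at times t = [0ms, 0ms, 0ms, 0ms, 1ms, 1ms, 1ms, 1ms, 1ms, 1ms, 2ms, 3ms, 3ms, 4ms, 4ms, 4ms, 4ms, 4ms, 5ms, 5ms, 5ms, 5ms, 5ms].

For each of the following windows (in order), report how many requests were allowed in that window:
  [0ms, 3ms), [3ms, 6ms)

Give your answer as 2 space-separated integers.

Processing requests:
  req#1 t=0ms (window 0): ALLOW
  req#2 t=0ms (window 0): ALLOW
  req#3 t=0ms (window 0): ALLOW
  req#4 t=0ms (window 0): DENY
  req#5 t=1ms (window 0): DENY
  req#6 t=1ms (window 0): DENY
  req#7 t=1ms (window 0): DENY
  req#8 t=1ms (window 0): DENY
  req#9 t=1ms (window 0): DENY
  req#10 t=1ms (window 0): DENY
  req#11 t=2ms (window 0): DENY
  req#12 t=3ms (window 1): ALLOW
  req#13 t=3ms (window 1): ALLOW
  req#14 t=4ms (window 1): ALLOW
  req#15 t=4ms (window 1): DENY
  req#16 t=4ms (window 1): DENY
  req#17 t=4ms (window 1): DENY
  req#18 t=4ms (window 1): DENY
  req#19 t=5ms (window 1): DENY
  req#20 t=5ms (window 1): DENY
  req#21 t=5ms (window 1): DENY
  req#22 t=5ms (window 1): DENY
  req#23 t=5ms (window 1): DENY

Allowed counts by window: 3 3

Answer: 3 3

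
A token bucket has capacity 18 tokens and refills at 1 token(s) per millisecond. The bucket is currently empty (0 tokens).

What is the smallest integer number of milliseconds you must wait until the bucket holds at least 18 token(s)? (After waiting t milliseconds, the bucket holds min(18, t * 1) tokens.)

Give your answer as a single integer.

Need t * 1 >= 18, so t >= 18/1.
Smallest integer t = ceil(18/1) = 18.

Answer: 18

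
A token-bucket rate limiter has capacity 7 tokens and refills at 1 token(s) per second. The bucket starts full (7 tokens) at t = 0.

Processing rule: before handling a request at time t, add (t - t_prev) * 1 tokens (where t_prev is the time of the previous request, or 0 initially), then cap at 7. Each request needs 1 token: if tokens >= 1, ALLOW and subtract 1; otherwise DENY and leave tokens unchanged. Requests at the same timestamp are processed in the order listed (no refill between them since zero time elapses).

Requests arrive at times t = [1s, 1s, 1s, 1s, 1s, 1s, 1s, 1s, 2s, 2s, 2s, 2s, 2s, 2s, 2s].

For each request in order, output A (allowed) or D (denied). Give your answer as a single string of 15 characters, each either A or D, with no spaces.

Simulating step by step:
  req#1 t=1s: ALLOW
  req#2 t=1s: ALLOW
  req#3 t=1s: ALLOW
  req#4 t=1s: ALLOW
  req#5 t=1s: ALLOW
  req#6 t=1s: ALLOW
  req#7 t=1s: ALLOW
  req#8 t=1s: DENY
  req#9 t=2s: ALLOW
  req#10 t=2s: DENY
  req#11 t=2s: DENY
  req#12 t=2s: DENY
  req#13 t=2s: DENY
  req#14 t=2s: DENY
  req#15 t=2s: DENY

Answer: AAAAAAADADDDDDD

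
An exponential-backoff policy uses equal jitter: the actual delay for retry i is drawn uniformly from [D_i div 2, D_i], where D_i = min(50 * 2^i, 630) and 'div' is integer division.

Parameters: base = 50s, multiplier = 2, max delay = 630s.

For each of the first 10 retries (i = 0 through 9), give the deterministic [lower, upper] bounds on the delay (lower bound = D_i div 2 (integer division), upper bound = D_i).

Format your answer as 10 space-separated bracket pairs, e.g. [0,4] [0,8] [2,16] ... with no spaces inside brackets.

Computing bounds per retry:
  i=0: D_i=min(50*2^0,630)=50, bounds=[25,50]
  i=1: D_i=min(50*2^1,630)=100, bounds=[50,100]
  i=2: D_i=min(50*2^2,630)=200, bounds=[100,200]
  i=3: D_i=min(50*2^3,630)=400, bounds=[200,400]
  i=4: D_i=min(50*2^4,630)=630, bounds=[315,630]
  i=5: D_i=min(50*2^5,630)=630, bounds=[315,630]
  i=6: D_i=min(50*2^6,630)=630, bounds=[315,630]
  i=7: D_i=min(50*2^7,630)=630, bounds=[315,630]
  i=8: D_i=min(50*2^8,630)=630, bounds=[315,630]
  i=9: D_i=min(50*2^9,630)=630, bounds=[315,630]

Answer: [25,50] [50,100] [100,200] [200,400] [315,630] [315,630] [315,630] [315,630] [315,630] [315,630]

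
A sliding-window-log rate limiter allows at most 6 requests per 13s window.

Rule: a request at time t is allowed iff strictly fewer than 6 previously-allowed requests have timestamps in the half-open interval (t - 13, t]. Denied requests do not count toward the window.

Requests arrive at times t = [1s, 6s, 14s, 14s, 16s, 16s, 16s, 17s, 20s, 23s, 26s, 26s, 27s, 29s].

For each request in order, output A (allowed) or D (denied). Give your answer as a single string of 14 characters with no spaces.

Tracking allowed requests in the window:
  req#1 t=1s: ALLOW
  req#2 t=6s: ALLOW
  req#3 t=14s: ALLOW
  req#4 t=14s: ALLOW
  req#5 t=16s: ALLOW
  req#6 t=16s: ALLOW
  req#7 t=16s: ALLOW
  req#8 t=17s: DENY
  req#9 t=20s: ALLOW
  req#10 t=23s: DENY
  req#11 t=26s: DENY
  req#12 t=26s: DENY
  req#13 t=27s: ALLOW
  req#14 t=29s: ALLOW

Answer: AAAAAAADADDDAA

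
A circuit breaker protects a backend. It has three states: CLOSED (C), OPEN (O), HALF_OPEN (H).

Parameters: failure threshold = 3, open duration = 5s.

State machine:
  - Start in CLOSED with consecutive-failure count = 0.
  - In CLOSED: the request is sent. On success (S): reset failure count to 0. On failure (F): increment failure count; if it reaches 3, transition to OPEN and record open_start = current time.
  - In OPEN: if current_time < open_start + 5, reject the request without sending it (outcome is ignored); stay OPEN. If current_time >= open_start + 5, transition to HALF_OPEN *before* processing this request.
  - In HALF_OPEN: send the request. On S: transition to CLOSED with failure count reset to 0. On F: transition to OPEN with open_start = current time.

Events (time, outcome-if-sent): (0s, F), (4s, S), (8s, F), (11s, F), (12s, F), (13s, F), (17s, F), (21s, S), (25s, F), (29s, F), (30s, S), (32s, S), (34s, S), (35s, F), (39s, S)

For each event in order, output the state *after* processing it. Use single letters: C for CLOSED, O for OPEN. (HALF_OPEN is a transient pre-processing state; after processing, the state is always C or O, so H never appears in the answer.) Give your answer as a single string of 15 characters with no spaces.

Answer: CCCCOOOOOOCCCCC

Derivation:
State after each event:
  event#1 t=0s outcome=F: state=CLOSED
  event#2 t=4s outcome=S: state=CLOSED
  event#3 t=8s outcome=F: state=CLOSED
  event#4 t=11s outcome=F: state=CLOSED
  event#5 t=12s outcome=F: state=OPEN
  event#6 t=13s outcome=F: state=OPEN
  event#7 t=17s outcome=F: state=OPEN
  event#8 t=21s outcome=S: state=OPEN
  event#9 t=25s outcome=F: state=OPEN
  event#10 t=29s outcome=F: state=OPEN
  event#11 t=30s outcome=S: state=CLOSED
  event#12 t=32s outcome=S: state=CLOSED
  event#13 t=34s outcome=S: state=CLOSED
  event#14 t=35s outcome=F: state=CLOSED
  event#15 t=39s outcome=S: state=CLOSED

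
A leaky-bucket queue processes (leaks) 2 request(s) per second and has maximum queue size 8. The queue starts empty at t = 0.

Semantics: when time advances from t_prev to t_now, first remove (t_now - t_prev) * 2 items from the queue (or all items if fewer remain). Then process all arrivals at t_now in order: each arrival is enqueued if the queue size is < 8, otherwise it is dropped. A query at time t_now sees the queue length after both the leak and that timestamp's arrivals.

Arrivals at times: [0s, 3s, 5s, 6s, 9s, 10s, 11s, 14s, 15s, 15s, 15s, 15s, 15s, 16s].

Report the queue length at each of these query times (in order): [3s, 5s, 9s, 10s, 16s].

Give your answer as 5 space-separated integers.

Queue lengths at query times:
  query t=3s: backlog = 1
  query t=5s: backlog = 1
  query t=9s: backlog = 1
  query t=10s: backlog = 1
  query t=16s: backlog = 4

Answer: 1 1 1 1 4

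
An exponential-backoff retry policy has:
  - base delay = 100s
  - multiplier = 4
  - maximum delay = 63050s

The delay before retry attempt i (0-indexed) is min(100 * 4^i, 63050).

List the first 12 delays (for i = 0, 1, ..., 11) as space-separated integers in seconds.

Answer: 100 400 1600 6400 25600 63050 63050 63050 63050 63050 63050 63050

Derivation:
Computing each delay:
  i=0: min(100*4^0, 63050) = 100
  i=1: min(100*4^1, 63050) = 400
  i=2: min(100*4^2, 63050) = 1600
  i=3: min(100*4^3, 63050) = 6400
  i=4: min(100*4^4, 63050) = 25600
  i=5: min(100*4^5, 63050) = 63050
  i=6: min(100*4^6, 63050) = 63050
  i=7: min(100*4^7, 63050) = 63050
  i=8: min(100*4^8, 63050) = 63050
  i=9: min(100*4^9, 63050) = 63050
  i=10: min(100*4^10, 63050) = 63050
  i=11: min(100*4^11, 63050) = 63050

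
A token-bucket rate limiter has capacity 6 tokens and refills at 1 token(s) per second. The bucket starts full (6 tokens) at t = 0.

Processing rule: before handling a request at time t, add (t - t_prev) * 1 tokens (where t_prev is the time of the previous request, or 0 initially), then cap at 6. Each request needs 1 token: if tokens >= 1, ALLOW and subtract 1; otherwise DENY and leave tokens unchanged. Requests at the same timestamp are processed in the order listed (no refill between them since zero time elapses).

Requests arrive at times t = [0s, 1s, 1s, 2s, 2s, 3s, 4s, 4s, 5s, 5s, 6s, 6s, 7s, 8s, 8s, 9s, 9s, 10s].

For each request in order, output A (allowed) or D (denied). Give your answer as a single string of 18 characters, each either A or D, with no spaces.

Simulating step by step:
  req#1 t=0s: ALLOW
  req#2 t=1s: ALLOW
  req#3 t=1s: ALLOW
  req#4 t=2s: ALLOW
  req#5 t=2s: ALLOW
  req#6 t=3s: ALLOW
  req#7 t=4s: ALLOW
  req#8 t=4s: ALLOW
  req#9 t=5s: ALLOW
  req#10 t=5s: ALLOW
  req#11 t=6s: ALLOW
  req#12 t=6s: ALLOW
  req#13 t=7s: ALLOW
  req#14 t=8s: ALLOW
  req#15 t=8s: DENY
  req#16 t=9s: ALLOW
  req#17 t=9s: DENY
  req#18 t=10s: ALLOW

Answer: AAAAAAAAAAAAAADADA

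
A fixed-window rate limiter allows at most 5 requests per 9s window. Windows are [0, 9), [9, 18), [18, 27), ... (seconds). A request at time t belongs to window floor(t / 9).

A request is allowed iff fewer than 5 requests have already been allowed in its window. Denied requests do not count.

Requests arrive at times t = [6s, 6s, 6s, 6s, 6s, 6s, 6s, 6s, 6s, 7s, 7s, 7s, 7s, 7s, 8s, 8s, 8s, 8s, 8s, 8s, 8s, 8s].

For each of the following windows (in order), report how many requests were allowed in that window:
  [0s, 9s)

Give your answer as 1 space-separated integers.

Processing requests:
  req#1 t=6s (window 0): ALLOW
  req#2 t=6s (window 0): ALLOW
  req#3 t=6s (window 0): ALLOW
  req#4 t=6s (window 0): ALLOW
  req#5 t=6s (window 0): ALLOW
  req#6 t=6s (window 0): DENY
  req#7 t=6s (window 0): DENY
  req#8 t=6s (window 0): DENY
  req#9 t=6s (window 0): DENY
  req#10 t=7s (window 0): DENY
  req#11 t=7s (window 0): DENY
  req#12 t=7s (window 0): DENY
  req#13 t=7s (window 0): DENY
  req#14 t=7s (window 0): DENY
  req#15 t=8s (window 0): DENY
  req#16 t=8s (window 0): DENY
  req#17 t=8s (window 0): DENY
  req#18 t=8s (window 0): DENY
  req#19 t=8s (window 0): DENY
  req#20 t=8s (window 0): DENY
  req#21 t=8s (window 0): DENY
  req#22 t=8s (window 0): DENY

Allowed counts by window: 5

Answer: 5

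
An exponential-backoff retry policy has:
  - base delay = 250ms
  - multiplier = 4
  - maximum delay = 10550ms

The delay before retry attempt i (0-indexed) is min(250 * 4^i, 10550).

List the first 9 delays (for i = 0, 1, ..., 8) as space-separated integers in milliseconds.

Answer: 250 1000 4000 10550 10550 10550 10550 10550 10550

Derivation:
Computing each delay:
  i=0: min(250*4^0, 10550) = 250
  i=1: min(250*4^1, 10550) = 1000
  i=2: min(250*4^2, 10550) = 4000
  i=3: min(250*4^3, 10550) = 10550
  i=4: min(250*4^4, 10550) = 10550
  i=5: min(250*4^5, 10550) = 10550
  i=6: min(250*4^6, 10550) = 10550
  i=7: min(250*4^7, 10550) = 10550
  i=8: min(250*4^8, 10550) = 10550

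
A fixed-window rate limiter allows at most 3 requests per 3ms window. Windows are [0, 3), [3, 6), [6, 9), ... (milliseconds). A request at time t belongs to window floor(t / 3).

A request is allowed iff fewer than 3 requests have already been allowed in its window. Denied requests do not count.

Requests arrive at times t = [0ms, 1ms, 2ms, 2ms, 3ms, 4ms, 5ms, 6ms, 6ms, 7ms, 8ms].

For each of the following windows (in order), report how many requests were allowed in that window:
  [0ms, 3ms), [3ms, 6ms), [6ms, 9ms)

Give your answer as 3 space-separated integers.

Processing requests:
  req#1 t=0ms (window 0): ALLOW
  req#2 t=1ms (window 0): ALLOW
  req#3 t=2ms (window 0): ALLOW
  req#4 t=2ms (window 0): DENY
  req#5 t=3ms (window 1): ALLOW
  req#6 t=4ms (window 1): ALLOW
  req#7 t=5ms (window 1): ALLOW
  req#8 t=6ms (window 2): ALLOW
  req#9 t=6ms (window 2): ALLOW
  req#10 t=7ms (window 2): ALLOW
  req#11 t=8ms (window 2): DENY

Allowed counts by window: 3 3 3

Answer: 3 3 3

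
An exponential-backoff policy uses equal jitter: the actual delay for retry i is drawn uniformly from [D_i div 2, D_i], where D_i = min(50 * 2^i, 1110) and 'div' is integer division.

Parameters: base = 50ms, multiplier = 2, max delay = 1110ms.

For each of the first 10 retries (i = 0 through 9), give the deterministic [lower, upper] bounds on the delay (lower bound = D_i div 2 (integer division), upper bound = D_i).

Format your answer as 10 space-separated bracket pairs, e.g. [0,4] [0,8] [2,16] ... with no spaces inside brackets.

Answer: [25,50] [50,100] [100,200] [200,400] [400,800] [555,1110] [555,1110] [555,1110] [555,1110] [555,1110]

Derivation:
Computing bounds per retry:
  i=0: D_i=min(50*2^0,1110)=50, bounds=[25,50]
  i=1: D_i=min(50*2^1,1110)=100, bounds=[50,100]
  i=2: D_i=min(50*2^2,1110)=200, bounds=[100,200]
  i=3: D_i=min(50*2^3,1110)=400, bounds=[200,400]
  i=4: D_i=min(50*2^4,1110)=800, bounds=[400,800]
  i=5: D_i=min(50*2^5,1110)=1110, bounds=[555,1110]
  i=6: D_i=min(50*2^6,1110)=1110, bounds=[555,1110]
  i=7: D_i=min(50*2^7,1110)=1110, bounds=[555,1110]
  i=8: D_i=min(50*2^8,1110)=1110, bounds=[555,1110]
  i=9: D_i=min(50*2^9,1110)=1110, bounds=[555,1110]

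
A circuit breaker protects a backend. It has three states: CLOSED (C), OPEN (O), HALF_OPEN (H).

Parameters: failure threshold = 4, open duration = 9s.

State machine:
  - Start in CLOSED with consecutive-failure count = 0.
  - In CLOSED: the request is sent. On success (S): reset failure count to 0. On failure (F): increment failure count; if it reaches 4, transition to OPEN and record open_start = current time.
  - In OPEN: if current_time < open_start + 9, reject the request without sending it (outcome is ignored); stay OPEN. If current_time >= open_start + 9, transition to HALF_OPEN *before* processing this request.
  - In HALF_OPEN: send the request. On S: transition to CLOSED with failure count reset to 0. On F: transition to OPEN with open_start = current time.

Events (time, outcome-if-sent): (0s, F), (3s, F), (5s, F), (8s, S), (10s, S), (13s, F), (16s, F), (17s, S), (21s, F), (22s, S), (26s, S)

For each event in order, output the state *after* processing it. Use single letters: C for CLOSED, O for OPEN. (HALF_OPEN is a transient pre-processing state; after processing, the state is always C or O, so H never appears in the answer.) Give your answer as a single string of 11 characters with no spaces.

Answer: CCCCCCCCCCC

Derivation:
State after each event:
  event#1 t=0s outcome=F: state=CLOSED
  event#2 t=3s outcome=F: state=CLOSED
  event#3 t=5s outcome=F: state=CLOSED
  event#4 t=8s outcome=S: state=CLOSED
  event#5 t=10s outcome=S: state=CLOSED
  event#6 t=13s outcome=F: state=CLOSED
  event#7 t=16s outcome=F: state=CLOSED
  event#8 t=17s outcome=S: state=CLOSED
  event#9 t=21s outcome=F: state=CLOSED
  event#10 t=22s outcome=S: state=CLOSED
  event#11 t=26s outcome=S: state=CLOSED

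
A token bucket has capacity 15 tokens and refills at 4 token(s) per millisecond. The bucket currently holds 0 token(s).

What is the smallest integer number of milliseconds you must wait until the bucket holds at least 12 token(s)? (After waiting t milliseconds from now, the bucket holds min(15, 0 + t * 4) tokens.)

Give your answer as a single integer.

Answer: 3

Derivation:
Need 0 + t * 4 >= 12, so t >= 12/4.
Smallest integer t = ceil(12/4) = 3.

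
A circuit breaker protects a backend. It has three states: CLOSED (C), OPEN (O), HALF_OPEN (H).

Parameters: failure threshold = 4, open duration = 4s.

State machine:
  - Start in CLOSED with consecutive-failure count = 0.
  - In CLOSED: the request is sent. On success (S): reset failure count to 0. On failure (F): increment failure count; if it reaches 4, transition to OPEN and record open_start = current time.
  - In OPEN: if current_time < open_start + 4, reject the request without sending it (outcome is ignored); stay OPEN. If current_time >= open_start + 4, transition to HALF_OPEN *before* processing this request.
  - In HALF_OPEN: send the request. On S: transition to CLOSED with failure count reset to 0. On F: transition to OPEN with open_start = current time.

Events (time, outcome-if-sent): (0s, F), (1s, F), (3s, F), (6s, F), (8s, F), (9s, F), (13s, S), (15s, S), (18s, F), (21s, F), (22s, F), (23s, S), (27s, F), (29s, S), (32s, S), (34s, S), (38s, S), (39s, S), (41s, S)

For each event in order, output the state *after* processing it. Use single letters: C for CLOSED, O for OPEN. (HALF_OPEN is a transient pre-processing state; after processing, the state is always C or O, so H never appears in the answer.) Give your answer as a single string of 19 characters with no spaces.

State after each event:
  event#1 t=0s outcome=F: state=CLOSED
  event#2 t=1s outcome=F: state=CLOSED
  event#3 t=3s outcome=F: state=CLOSED
  event#4 t=6s outcome=F: state=OPEN
  event#5 t=8s outcome=F: state=OPEN
  event#6 t=9s outcome=F: state=OPEN
  event#7 t=13s outcome=S: state=CLOSED
  event#8 t=15s outcome=S: state=CLOSED
  event#9 t=18s outcome=F: state=CLOSED
  event#10 t=21s outcome=F: state=CLOSED
  event#11 t=22s outcome=F: state=CLOSED
  event#12 t=23s outcome=S: state=CLOSED
  event#13 t=27s outcome=F: state=CLOSED
  event#14 t=29s outcome=S: state=CLOSED
  event#15 t=32s outcome=S: state=CLOSED
  event#16 t=34s outcome=S: state=CLOSED
  event#17 t=38s outcome=S: state=CLOSED
  event#18 t=39s outcome=S: state=CLOSED
  event#19 t=41s outcome=S: state=CLOSED

Answer: CCCOOOCCCCCCCCCCCCC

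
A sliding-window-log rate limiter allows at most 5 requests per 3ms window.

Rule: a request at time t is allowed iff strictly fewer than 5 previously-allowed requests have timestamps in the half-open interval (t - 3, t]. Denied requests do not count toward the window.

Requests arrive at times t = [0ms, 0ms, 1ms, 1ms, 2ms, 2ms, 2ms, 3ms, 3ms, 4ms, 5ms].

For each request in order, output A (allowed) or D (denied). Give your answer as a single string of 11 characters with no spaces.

Tracking allowed requests in the window:
  req#1 t=0ms: ALLOW
  req#2 t=0ms: ALLOW
  req#3 t=1ms: ALLOW
  req#4 t=1ms: ALLOW
  req#5 t=2ms: ALLOW
  req#6 t=2ms: DENY
  req#7 t=2ms: DENY
  req#8 t=3ms: ALLOW
  req#9 t=3ms: ALLOW
  req#10 t=4ms: ALLOW
  req#11 t=5ms: ALLOW

Answer: AAAAADDAAAA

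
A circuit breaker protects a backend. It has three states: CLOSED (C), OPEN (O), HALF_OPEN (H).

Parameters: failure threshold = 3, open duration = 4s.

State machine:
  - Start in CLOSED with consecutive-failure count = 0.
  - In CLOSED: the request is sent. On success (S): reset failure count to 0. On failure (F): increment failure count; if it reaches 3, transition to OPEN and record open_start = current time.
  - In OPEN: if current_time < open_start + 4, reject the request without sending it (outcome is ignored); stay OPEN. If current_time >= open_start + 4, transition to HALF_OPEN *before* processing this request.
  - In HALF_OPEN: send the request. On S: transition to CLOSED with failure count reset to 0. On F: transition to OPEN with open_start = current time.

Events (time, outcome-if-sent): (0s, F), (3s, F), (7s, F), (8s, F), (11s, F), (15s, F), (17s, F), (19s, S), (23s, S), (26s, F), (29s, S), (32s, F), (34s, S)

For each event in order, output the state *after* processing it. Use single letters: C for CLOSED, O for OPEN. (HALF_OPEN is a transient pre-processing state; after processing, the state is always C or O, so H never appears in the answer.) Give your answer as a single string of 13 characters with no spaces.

State after each event:
  event#1 t=0s outcome=F: state=CLOSED
  event#2 t=3s outcome=F: state=CLOSED
  event#3 t=7s outcome=F: state=OPEN
  event#4 t=8s outcome=F: state=OPEN
  event#5 t=11s outcome=F: state=OPEN
  event#6 t=15s outcome=F: state=OPEN
  event#7 t=17s outcome=F: state=OPEN
  event#8 t=19s outcome=S: state=CLOSED
  event#9 t=23s outcome=S: state=CLOSED
  event#10 t=26s outcome=F: state=CLOSED
  event#11 t=29s outcome=S: state=CLOSED
  event#12 t=32s outcome=F: state=CLOSED
  event#13 t=34s outcome=S: state=CLOSED

Answer: CCOOOOOCCCCCC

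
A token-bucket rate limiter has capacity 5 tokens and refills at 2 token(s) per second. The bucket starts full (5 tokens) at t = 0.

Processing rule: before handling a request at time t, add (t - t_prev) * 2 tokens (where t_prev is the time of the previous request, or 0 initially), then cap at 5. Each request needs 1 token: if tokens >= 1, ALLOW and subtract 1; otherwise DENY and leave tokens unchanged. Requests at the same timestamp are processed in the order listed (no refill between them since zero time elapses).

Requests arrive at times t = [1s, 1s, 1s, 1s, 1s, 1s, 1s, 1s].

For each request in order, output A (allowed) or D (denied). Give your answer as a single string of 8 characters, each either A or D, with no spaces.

Simulating step by step:
  req#1 t=1s: ALLOW
  req#2 t=1s: ALLOW
  req#3 t=1s: ALLOW
  req#4 t=1s: ALLOW
  req#5 t=1s: ALLOW
  req#6 t=1s: DENY
  req#7 t=1s: DENY
  req#8 t=1s: DENY

Answer: AAAAADDD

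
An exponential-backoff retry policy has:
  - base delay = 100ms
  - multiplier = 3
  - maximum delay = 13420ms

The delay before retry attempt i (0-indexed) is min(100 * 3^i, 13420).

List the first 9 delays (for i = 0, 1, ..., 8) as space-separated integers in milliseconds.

Answer: 100 300 900 2700 8100 13420 13420 13420 13420

Derivation:
Computing each delay:
  i=0: min(100*3^0, 13420) = 100
  i=1: min(100*3^1, 13420) = 300
  i=2: min(100*3^2, 13420) = 900
  i=3: min(100*3^3, 13420) = 2700
  i=4: min(100*3^4, 13420) = 8100
  i=5: min(100*3^5, 13420) = 13420
  i=6: min(100*3^6, 13420) = 13420
  i=7: min(100*3^7, 13420) = 13420
  i=8: min(100*3^8, 13420) = 13420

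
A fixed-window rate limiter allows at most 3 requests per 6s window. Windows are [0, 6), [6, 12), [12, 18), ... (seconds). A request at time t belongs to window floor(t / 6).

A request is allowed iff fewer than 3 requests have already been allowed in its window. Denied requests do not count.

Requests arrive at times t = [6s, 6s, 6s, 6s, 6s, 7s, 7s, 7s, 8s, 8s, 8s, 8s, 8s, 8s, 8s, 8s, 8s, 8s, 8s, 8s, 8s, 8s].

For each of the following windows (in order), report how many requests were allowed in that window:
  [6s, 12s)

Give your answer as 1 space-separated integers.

Answer: 3

Derivation:
Processing requests:
  req#1 t=6s (window 1): ALLOW
  req#2 t=6s (window 1): ALLOW
  req#3 t=6s (window 1): ALLOW
  req#4 t=6s (window 1): DENY
  req#5 t=6s (window 1): DENY
  req#6 t=7s (window 1): DENY
  req#7 t=7s (window 1): DENY
  req#8 t=7s (window 1): DENY
  req#9 t=8s (window 1): DENY
  req#10 t=8s (window 1): DENY
  req#11 t=8s (window 1): DENY
  req#12 t=8s (window 1): DENY
  req#13 t=8s (window 1): DENY
  req#14 t=8s (window 1): DENY
  req#15 t=8s (window 1): DENY
  req#16 t=8s (window 1): DENY
  req#17 t=8s (window 1): DENY
  req#18 t=8s (window 1): DENY
  req#19 t=8s (window 1): DENY
  req#20 t=8s (window 1): DENY
  req#21 t=8s (window 1): DENY
  req#22 t=8s (window 1): DENY

Allowed counts by window: 3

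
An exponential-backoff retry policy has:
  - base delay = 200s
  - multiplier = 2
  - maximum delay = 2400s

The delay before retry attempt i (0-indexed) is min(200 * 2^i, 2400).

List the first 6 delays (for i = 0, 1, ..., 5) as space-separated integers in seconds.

Answer: 200 400 800 1600 2400 2400

Derivation:
Computing each delay:
  i=0: min(200*2^0, 2400) = 200
  i=1: min(200*2^1, 2400) = 400
  i=2: min(200*2^2, 2400) = 800
  i=3: min(200*2^3, 2400) = 1600
  i=4: min(200*2^4, 2400) = 2400
  i=5: min(200*2^5, 2400) = 2400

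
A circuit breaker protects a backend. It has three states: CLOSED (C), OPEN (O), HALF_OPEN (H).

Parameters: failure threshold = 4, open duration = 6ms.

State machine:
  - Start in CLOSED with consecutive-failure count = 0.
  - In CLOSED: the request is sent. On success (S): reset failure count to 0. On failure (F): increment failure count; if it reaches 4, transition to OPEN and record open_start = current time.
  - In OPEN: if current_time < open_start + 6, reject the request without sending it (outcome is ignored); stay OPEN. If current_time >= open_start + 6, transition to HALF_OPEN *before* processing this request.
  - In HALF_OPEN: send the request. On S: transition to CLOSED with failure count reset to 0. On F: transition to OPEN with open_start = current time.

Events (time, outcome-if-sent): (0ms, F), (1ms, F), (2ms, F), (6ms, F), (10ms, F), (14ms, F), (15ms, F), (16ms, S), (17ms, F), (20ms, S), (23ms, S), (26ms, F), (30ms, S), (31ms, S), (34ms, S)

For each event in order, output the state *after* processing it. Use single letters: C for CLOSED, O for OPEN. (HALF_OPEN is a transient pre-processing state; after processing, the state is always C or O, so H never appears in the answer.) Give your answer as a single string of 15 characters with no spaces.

State after each event:
  event#1 t=0ms outcome=F: state=CLOSED
  event#2 t=1ms outcome=F: state=CLOSED
  event#3 t=2ms outcome=F: state=CLOSED
  event#4 t=6ms outcome=F: state=OPEN
  event#5 t=10ms outcome=F: state=OPEN
  event#6 t=14ms outcome=F: state=OPEN
  event#7 t=15ms outcome=F: state=OPEN
  event#8 t=16ms outcome=S: state=OPEN
  event#9 t=17ms outcome=F: state=OPEN
  event#10 t=20ms outcome=S: state=CLOSED
  event#11 t=23ms outcome=S: state=CLOSED
  event#12 t=26ms outcome=F: state=CLOSED
  event#13 t=30ms outcome=S: state=CLOSED
  event#14 t=31ms outcome=S: state=CLOSED
  event#15 t=34ms outcome=S: state=CLOSED

Answer: CCCOOOOOOCCCCCC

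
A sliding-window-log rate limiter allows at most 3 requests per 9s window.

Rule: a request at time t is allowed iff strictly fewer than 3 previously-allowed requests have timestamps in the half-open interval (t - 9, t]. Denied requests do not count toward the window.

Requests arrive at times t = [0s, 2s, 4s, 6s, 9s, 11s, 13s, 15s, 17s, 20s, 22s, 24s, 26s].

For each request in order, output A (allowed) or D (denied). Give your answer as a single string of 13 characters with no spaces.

Tracking allowed requests in the window:
  req#1 t=0s: ALLOW
  req#2 t=2s: ALLOW
  req#3 t=4s: ALLOW
  req#4 t=6s: DENY
  req#5 t=9s: ALLOW
  req#6 t=11s: ALLOW
  req#7 t=13s: ALLOW
  req#8 t=15s: DENY
  req#9 t=17s: DENY
  req#10 t=20s: ALLOW
  req#11 t=22s: ALLOW
  req#12 t=24s: ALLOW
  req#13 t=26s: DENY

Answer: AAADAAADDAAAD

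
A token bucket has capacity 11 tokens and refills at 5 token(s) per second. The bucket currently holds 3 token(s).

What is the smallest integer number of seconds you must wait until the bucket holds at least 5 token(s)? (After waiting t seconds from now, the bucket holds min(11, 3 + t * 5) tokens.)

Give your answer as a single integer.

Need 3 + t * 5 >= 5, so t >= 2/5.
Smallest integer t = ceil(2/5) = 1.

Answer: 1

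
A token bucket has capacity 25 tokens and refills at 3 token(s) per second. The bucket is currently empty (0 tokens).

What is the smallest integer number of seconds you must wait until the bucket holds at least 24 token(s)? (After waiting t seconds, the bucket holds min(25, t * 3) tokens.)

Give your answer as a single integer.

Answer: 8

Derivation:
Need t * 3 >= 24, so t >= 24/3.
Smallest integer t = ceil(24/3) = 8.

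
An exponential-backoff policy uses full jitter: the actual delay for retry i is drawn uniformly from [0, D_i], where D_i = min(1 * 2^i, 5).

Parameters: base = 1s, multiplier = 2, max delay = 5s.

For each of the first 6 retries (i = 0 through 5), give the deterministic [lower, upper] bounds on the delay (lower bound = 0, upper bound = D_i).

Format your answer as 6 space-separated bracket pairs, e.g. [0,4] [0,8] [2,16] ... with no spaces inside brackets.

Computing bounds per retry:
  i=0: D_i=min(1*2^0,5)=1, bounds=[0,1]
  i=1: D_i=min(1*2^1,5)=2, bounds=[0,2]
  i=2: D_i=min(1*2^2,5)=4, bounds=[0,4]
  i=3: D_i=min(1*2^3,5)=5, bounds=[0,5]
  i=4: D_i=min(1*2^4,5)=5, bounds=[0,5]
  i=5: D_i=min(1*2^5,5)=5, bounds=[0,5]

Answer: [0,1] [0,2] [0,4] [0,5] [0,5] [0,5]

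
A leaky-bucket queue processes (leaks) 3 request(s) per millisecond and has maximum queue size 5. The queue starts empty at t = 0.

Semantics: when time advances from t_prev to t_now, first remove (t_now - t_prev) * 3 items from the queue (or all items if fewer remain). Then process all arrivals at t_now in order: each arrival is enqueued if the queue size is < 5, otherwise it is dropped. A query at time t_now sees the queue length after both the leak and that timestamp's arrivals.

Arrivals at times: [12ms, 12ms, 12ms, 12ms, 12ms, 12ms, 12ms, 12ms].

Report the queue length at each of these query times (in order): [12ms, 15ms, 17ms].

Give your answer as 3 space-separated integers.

Queue lengths at query times:
  query t=12ms: backlog = 5
  query t=15ms: backlog = 0
  query t=17ms: backlog = 0

Answer: 5 0 0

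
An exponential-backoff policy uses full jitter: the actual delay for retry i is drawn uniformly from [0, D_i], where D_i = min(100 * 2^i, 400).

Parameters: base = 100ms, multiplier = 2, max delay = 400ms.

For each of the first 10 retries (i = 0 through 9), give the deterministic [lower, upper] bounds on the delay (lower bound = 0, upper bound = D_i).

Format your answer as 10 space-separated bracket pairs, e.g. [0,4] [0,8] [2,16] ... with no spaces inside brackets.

Computing bounds per retry:
  i=0: D_i=min(100*2^0,400)=100, bounds=[0,100]
  i=1: D_i=min(100*2^1,400)=200, bounds=[0,200]
  i=2: D_i=min(100*2^2,400)=400, bounds=[0,400]
  i=3: D_i=min(100*2^3,400)=400, bounds=[0,400]
  i=4: D_i=min(100*2^4,400)=400, bounds=[0,400]
  i=5: D_i=min(100*2^5,400)=400, bounds=[0,400]
  i=6: D_i=min(100*2^6,400)=400, bounds=[0,400]
  i=7: D_i=min(100*2^7,400)=400, bounds=[0,400]
  i=8: D_i=min(100*2^8,400)=400, bounds=[0,400]
  i=9: D_i=min(100*2^9,400)=400, bounds=[0,400]

Answer: [0,100] [0,200] [0,400] [0,400] [0,400] [0,400] [0,400] [0,400] [0,400] [0,400]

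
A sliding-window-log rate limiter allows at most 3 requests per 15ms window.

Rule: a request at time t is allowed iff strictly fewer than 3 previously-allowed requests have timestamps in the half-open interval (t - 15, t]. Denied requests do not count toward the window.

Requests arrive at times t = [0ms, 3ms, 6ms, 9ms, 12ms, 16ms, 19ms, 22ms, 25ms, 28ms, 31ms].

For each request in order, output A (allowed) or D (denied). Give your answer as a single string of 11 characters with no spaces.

Answer: AAADDAAADDA

Derivation:
Tracking allowed requests in the window:
  req#1 t=0ms: ALLOW
  req#2 t=3ms: ALLOW
  req#3 t=6ms: ALLOW
  req#4 t=9ms: DENY
  req#5 t=12ms: DENY
  req#6 t=16ms: ALLOW
  req#7 t=19ms: ALLOW
  req#8 t=22ms: ALLOW
  req#9 t=25ms: DENY
  req#10 t=28ms: DENY
  req#11 t=31ms: ALLOW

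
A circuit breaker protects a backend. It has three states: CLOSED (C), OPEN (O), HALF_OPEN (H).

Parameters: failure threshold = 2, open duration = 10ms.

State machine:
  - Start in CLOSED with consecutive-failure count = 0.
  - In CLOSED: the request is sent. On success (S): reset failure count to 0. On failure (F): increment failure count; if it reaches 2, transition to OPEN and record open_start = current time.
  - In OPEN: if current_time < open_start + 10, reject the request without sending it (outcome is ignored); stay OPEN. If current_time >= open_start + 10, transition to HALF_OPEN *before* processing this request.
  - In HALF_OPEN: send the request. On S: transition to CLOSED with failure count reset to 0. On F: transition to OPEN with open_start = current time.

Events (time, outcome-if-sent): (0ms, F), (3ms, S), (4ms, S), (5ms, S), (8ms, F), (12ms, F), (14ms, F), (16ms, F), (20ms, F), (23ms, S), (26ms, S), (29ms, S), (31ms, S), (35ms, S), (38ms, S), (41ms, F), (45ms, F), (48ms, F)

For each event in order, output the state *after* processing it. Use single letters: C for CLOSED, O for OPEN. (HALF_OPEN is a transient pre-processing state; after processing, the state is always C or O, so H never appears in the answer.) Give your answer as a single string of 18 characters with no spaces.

Answer: CCCCCOOOOCCCCCCCOO

Derivation:
State after each event:
  event#1 t=0ms outcome=F: state=CLOSED
  event#2 t=3ms outcome=S: state=CLOSED
  event#3 t=4ms outcome=S: state=CLOSED
  event#4 t=5ms outcome=S: state=CLOSED
  event#5 t=8ms outcome=F: state=CLOSED
  event#6 t=12ms outcome=F: state=OPEN
  event#7 t=14ms outcome=F: state=OPEN
  event#8 t=16ms outcome=F: state=OPEN
  event#9 t=20ms outcome=F: state=OPEN
  event#10 t=23ms outcome=S: state=CLOSED
  event#11 t=26ms outcome=S: state=CLOSED
  event#12 t=29ms outcome=S: state=CLOSED
  event#13 t=31ms outcome=S: state=CLOSED
  event#14 t=35ms outcome=S: state=CLOSED
  event#15 t=38ms outcome=S: state=CLOSED
  event#16 t=41ms outcome=F: state=CLOSED
  event#17 t=45ms outcome=F: state=OPEN
  event#18 t=48ms outcome=F: state=OPEN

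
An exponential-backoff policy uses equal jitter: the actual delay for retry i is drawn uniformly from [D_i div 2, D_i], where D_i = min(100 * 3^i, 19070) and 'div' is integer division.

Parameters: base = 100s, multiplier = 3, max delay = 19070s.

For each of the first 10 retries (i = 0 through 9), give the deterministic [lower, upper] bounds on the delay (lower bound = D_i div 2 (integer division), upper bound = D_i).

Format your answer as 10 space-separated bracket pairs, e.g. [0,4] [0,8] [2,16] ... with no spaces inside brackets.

Answer: [50,100] [150,300] [450,900] [1350,2700] [4050,8100] [9535,19070] [9535,19070] [9535,19070] [9535,19070] [9535,19070]

Derivation:
Computing bounds per retry:
  i=0: D_i=min(100*3^0,19070)=100, bounds=[50,100]
  i=1: D_i=min(100*3^1,19070)=300, bounds=[150,300]
  i=2: D_i=min(100*3^2,19070)=900, bounds=[450,900]
  i=3: D_i=min(100*3^3,19070)=2700, bounds=[1350,2700]
  i=4: D_i=min(100*3^4,19070)=8100, bounds=[4050,8100]
  i=5: D_i=min(100*3^5,19070)=19070, bounds=[9535,19070]
  i=6: D_i=min(100*3^6,19070)=19070, bounds=[9535,19070]
  i=7: D_i=min(100*3^7,19070)=19070, bounds=[9535,19070]
  i=8: D_i=min(100*3^8,19070)=19070, bounds=[9535,19070]
  i=9: D_i=min(100*3^9,19070)=19070, bounds=[9535,19070]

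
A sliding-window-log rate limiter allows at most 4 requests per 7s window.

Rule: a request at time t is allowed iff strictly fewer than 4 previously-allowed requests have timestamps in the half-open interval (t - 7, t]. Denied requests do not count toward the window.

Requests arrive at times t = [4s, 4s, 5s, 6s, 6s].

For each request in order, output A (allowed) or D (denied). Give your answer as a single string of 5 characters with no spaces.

Tracking allowed requests in the window:
  req#1 t=4s: ALLOW
  req#2 t=4s: ALLOW
  req#3 t=5s: ALLOW
  req#4 t=6s: ALLOW
  req#5 t=6s: DENY

Answer: AAAAD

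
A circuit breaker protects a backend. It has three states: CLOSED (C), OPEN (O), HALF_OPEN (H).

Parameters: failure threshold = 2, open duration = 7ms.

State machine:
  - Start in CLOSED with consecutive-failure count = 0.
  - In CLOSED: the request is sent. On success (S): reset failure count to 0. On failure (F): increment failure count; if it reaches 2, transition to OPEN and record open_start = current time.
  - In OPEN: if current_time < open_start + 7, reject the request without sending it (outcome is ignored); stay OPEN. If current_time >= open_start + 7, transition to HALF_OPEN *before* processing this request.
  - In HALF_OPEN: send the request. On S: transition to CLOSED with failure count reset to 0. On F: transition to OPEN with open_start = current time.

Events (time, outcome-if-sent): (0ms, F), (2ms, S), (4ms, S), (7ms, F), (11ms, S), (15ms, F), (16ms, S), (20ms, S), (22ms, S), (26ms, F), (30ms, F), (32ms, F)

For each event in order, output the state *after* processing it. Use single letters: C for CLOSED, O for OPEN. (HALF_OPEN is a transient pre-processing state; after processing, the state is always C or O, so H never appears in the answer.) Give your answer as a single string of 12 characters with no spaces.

Answer: CCCCCCCCCCOO

Derivation:
State after each event:
  event#1 t=0ms outcome=F: state=CLOSED
  event#2 t=2ms outcome=S: state=CLOSED
  event#3 t=4ms outcome=S: state=CLOSED
  event#4 t=7ms outcome=F: state=CLOSED
  event#5 t=11ms outcome=S: state=CLOSED
  event#6 t=15ms outcome=F: state=CLOSED
  event#7 t=16ms outcome=S: state=CLOSED
  event#8 t=20ms outcome=S: state=CLOSED
  event#9 t=22ms outcome=S: state=CLOSED
  event#10 t=26ms outcome=F: state=CLOSED
  event#11 t=30ms outcome=F: state=OPEN
  event#12 t=32ms outcome=F: state=OPEN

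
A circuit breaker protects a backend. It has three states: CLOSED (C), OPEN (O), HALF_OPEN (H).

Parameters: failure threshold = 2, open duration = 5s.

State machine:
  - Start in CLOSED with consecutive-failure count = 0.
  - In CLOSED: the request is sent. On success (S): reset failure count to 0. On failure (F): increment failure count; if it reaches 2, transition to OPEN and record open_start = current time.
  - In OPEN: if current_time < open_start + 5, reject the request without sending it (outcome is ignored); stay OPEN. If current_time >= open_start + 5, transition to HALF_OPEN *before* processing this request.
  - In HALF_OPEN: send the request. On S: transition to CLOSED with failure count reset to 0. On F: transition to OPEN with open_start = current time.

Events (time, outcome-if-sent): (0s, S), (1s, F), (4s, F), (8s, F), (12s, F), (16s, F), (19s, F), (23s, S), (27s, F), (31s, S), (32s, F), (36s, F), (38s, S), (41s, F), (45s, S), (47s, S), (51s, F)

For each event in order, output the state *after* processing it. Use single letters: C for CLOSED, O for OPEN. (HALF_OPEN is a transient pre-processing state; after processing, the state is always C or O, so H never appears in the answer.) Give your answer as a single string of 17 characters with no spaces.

Answer: CCOOOOOOOOOOCCCCC

Derivation:
State after each event:
  event#1 t=0s outcome=S: state=CLOSED
  event#2 t=1s outcome=F: state=CLOSED
  event#3 t=4s outcome=F: state=OPEN
  event#4 t=8s outcome=F: state=OPEN
  event#5 t=12s outcome=F: state=OPEN
  event#6 t=16s outcome=F: state=OPEN
  event#7 t=19s outcome=F: state=OPEN
  event#8 t=23s outcome=S: state=OPEN
  event#9 t=27s outcome=F: state=OPEN
  event#10 t=31s outcome=S: state=OPEN
  event#11 t=32s outcome=F: state=OPEN
  event#12 t=36s outcome=F: state=OPEN
  event#13 t=38s outcome=S: state=CLOSED
  event#14 t=41s outcome=F: state=CLOSED
  event#15 t=45s outcome=S: state=CLOSED
  event#16 t=47s outcome=S: state=CLOSED
  event#17 t=51s outcome=F: state=CLOSED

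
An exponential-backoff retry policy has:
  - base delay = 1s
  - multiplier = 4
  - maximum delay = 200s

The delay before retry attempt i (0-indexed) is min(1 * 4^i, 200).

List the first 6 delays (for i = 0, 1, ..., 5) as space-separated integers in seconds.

Computing each delay:
  i=0: min(1*4^0, 200) = 1
  i=1: min(1*4^1, 200) = 4
  i=2: min(1*4^2, 200) = 16
  i=3: min(1*4^3, 200) = 64
  i=4: min(1*4^4, 200) = 200
  i=5: min(1*4^5, 200) = 200

Answer: 1 4 16 64 200 200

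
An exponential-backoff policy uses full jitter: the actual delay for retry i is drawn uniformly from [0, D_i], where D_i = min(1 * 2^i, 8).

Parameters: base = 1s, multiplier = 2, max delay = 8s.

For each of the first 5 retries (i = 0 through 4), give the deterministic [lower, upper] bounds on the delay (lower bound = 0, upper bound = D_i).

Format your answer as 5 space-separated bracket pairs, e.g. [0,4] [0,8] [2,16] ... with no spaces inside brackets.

Answer: [0,1] [0,2] [0,4] [0,8] [0,8]

Derivation:
Computing bounds per retry:
  i=0: D_i=min(1*2^0,8)=1, bounds=[0,1]
  i=1: D_i=min(1*2^1,8)=2, bounds=[0,2]
  i=2: D_i=min(1*2^2,8)=4, bounds=[0,4]
  i=3: D_i=min(1*2^3,8)=8, bounds=[0,8]
  i=4: D_i=min(1*2^4,8)=8, bounds=[0,8]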